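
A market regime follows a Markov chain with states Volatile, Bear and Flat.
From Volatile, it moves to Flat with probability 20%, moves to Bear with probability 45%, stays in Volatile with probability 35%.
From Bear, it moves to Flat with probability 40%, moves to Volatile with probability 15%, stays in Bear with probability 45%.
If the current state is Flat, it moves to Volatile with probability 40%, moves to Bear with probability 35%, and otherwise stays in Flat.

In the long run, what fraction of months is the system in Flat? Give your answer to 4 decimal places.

0.2990

Let the stationary distribution be π with π = πP and π_1 + π_2 + π_3 = 1.
π_1 = 0.35·π_1 + 0.15·π_2 + 0.4·π_3
π_2 = 0.45·π_1 + 0.45·π_2 + 0.35·π_3
Solving with the normalization constraint gives π = (0.2809, 0.4201, 0.2990).
So the stationary probability of Flat is 0.2990.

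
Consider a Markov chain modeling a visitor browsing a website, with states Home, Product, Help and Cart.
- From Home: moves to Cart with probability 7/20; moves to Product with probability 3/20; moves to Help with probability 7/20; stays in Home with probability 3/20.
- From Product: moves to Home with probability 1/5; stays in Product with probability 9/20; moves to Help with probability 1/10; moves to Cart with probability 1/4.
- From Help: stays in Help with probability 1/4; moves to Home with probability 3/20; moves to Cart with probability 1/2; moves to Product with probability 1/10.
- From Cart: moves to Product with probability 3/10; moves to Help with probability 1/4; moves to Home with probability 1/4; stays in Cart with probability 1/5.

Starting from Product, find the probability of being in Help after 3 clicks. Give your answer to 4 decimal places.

Propagate the distribution vector 3 clicks from Product.
After 0 clicks: (0.0000, 1.0000, 0.0000, 0.0000)
After 1 click: (0.2000, 0.4500, 0.1000, 0.2500)
After 2 clicks: (0.1975, 0.3175, 0.2025, 0.2825)
After 3 clicks: (0.1941, 0.2775, 0.2221, 0.3063)
P(in Help after 3 clicks) = 0.2221

0.2221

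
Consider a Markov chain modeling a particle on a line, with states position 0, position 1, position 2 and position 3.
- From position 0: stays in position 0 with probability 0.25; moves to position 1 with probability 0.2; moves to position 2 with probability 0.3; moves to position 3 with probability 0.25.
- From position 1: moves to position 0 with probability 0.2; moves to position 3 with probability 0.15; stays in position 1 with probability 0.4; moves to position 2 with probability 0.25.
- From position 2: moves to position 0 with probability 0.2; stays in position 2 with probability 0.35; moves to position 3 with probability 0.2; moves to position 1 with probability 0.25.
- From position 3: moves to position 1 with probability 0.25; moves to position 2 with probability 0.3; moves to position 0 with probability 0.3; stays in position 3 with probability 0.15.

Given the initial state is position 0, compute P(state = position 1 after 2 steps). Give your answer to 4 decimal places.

0.2675

Propagate the distribution vector 2 steps from position 0.
After 0 steps: (1.0000, 0.0000, 0.0000, 0.0000)
After 1 step: (0.2500, 0.2000, 0.3000, 0.2500)
After 2 steps: (0.2375, 0.2675, 0.3050, 0.1900)
P(in position 1 after 2 steps) = 0.2675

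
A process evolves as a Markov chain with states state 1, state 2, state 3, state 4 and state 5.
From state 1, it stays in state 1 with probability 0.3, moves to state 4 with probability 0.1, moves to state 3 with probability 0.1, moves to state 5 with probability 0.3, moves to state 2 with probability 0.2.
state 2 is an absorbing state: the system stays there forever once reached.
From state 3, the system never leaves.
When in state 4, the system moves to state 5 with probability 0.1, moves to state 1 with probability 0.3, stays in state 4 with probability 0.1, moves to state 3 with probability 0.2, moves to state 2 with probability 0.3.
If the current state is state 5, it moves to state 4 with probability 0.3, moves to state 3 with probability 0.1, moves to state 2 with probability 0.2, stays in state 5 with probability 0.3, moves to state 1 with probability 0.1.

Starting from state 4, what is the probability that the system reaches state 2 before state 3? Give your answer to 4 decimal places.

0.6221

Let h(s) be the probability of absorption at state 2 starting from transient state s. Then h(state 2) = 1 and h(state 3) = 0. By first-step analysis:
h(state 1) = 0.3·h(state 1) + 0.2·1 + 0.1·0 + 0.1·h(state 4) + 0.3·h(state 5)
h(state 4) = 0.3·h(state 1) + 0.3·1 + 0.2·0 + 0.1·h(state 4) + 0.1·h(state 5)
h(state 5) = 0.1·h(state 1) + 0.2·1 + 0.1·0 + 0.3·h(state 4) + 0.3·h(state 5)
Solving: h(state 1) = 0.6512, h(state 4) = 0.6221, h(state 5) = 0.6453.
Starting from state 4, the probability is 0.6221.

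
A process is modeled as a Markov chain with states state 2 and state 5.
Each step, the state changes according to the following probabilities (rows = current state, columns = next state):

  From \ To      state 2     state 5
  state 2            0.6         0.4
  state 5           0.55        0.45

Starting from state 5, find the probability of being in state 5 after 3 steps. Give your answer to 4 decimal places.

0.4211

Propagate the distribution vector 3 steps from state 5.
After 0 steps: (0.0000, 1.0000)
After 1 step: (0.5500, 0.4500)
After 2 steps: (0.5775, 0.4225)
After 3 steps: (0.5789, 0.4211)
P(in state 5 after 3 steps) = 0.4211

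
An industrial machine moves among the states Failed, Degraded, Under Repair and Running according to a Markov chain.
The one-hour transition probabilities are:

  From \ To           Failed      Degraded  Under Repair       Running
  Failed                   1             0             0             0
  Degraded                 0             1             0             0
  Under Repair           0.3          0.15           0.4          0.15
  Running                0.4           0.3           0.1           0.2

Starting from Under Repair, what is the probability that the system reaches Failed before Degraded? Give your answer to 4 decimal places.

0.6452

Let h(s) be the probability of absorption at Failed starting from transient state s. Then h(Failed) = 1 and h(Degraded) = 0. By first-step analysis:
h(Under Repair) = 0.3·1 + 0.15·0 + 0.4·h(Under Repair) + 0.15·h(Running)
h(Running) = 0.4·1 + 0.3·0 + 0.1·h(Under Repair) + 0.2·h(Running)
Solving: h(Under Repair) = 0.6452, h(Running) = 0.5806.
Starting from Under Repair, the probability is 0.6452.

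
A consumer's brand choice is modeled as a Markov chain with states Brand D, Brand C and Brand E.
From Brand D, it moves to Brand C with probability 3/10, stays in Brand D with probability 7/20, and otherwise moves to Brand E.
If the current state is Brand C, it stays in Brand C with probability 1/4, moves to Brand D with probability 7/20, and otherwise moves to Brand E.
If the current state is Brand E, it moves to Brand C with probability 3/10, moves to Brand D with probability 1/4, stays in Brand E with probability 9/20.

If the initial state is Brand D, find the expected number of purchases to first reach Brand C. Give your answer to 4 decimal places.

Let t(s) be the expected number of purchases to first reach Brand C from state s, with t(Brand C) = 0. Conditioning on the first purchase:
t(Brand D) = 1 + 0.35·t(Brand D) + 0.35·t(Brand E)
t(Brand E) = 1 + 0.25·t(Brand D) + 0.45·t(Brand E)
Solving: t(Brand D) = 3.3333, t(Brand E) = 3.3333.
Expected purchases from Brand D to Brand C: 3.3333.

3.3333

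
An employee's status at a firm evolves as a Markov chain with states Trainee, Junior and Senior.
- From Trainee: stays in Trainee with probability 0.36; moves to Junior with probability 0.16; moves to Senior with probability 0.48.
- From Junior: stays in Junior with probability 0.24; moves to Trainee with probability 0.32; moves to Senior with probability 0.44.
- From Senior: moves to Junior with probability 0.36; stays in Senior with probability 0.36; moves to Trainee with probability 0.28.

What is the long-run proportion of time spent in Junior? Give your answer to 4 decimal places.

Let the stationary distribution be π with π = πP and π_1 + π_2 + π_3 = 1.
π_1 = 0.36·π_1 + 0.32·π_2 + 0.28·π_3
π_2 = 0.16·π_1 + 0.24·π_2 + 0.36·π_3
Solving with the normalization constraint gives π = (0.3159, 0.2650, 0.4191).
So the stationary probability of Junior is 0.2650.

0.2650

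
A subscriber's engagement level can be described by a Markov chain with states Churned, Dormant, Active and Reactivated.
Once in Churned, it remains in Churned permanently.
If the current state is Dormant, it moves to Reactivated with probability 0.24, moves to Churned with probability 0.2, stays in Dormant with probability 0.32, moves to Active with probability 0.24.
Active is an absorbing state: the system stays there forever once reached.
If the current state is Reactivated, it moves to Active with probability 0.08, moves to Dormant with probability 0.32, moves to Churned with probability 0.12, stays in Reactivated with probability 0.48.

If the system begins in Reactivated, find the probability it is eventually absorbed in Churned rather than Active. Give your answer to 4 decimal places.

Let h(s) be the probability of absorption at Churned starting from transient state s. Then h(Churned) = 1 and h(Active) = 0. By first-step analysis:
h(Dormant) = 0.2·1 + 0.32·h(Dormant) + 0.24·0 + 0.24·h(Reactivated)
h(Reactivated) = 0.12·1 + 0.32·h(Dormant) + 0.08·0 + 0.48·h(Reactivated)
Solving: h(Dormant) = 0.4798, h(Reactivated) = 0.5260.
Starting from Reactivated, the probability is 0.5260.

0.5260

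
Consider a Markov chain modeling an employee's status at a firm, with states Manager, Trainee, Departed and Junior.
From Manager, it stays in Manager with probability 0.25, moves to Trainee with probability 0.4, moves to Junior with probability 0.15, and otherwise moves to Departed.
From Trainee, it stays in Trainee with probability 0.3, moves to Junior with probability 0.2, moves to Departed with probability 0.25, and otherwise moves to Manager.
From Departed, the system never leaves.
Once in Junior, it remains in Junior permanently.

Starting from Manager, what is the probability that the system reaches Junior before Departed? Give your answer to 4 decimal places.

0.4353

Let h(s) be the probability of absorption at Junior starting from transient state s. Then h(Junior) = 1 and h(Departed) = 0. By first-step analysis:
h(Manager) = 0.25·h(Manager) + 0.4·h(Trainee) + 0.2·0 + 0.15·1
h(Trainee) = 0.25·h(Manager) + 0.3·h(Trainee) + 0.25·0 + 0.2·1
Solving: h(Manager) = 0.4353, h(Trainee) = 0.4412.
Starting from Manager, the probability is 0.4353.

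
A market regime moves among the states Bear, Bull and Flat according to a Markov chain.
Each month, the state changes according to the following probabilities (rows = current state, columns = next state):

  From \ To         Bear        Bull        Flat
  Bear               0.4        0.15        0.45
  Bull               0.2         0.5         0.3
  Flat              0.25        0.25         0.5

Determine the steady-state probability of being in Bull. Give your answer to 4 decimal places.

Let the stationary distribution be π with π = πP and π_1 + π_2 + π_3 = 1.
π_1 = 0.4·π_1 + 0.2·π_2 + 0.25·π_3
π_2 = 0.15·π_1 + 0.5·π_2 + 0.25·π_3
Solving with the normalization constraint gives π = (0.2767, 0.2964, 0.4269).
So the stationary probability of Bull is 0.2964.

0.2964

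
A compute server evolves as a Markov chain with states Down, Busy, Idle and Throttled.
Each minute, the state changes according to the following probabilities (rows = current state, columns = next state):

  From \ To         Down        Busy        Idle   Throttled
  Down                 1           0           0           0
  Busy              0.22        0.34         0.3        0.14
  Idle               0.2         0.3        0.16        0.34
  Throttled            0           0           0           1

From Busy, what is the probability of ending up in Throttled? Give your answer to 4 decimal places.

0.4729

Let h(s) be the probability of absorption at Throttled starting from transient state s. Then h(Throttled) = 1 and h(Down) = 0. By first-step analysis:
h(Busy) = 0.22·0 + 0.34·h(Busy) + 0.3·h(Idle) + 0.14·1
h(Idle) = 0.2·0 + 0.3·h(Busy) + 0.16·h(Idle) + 0.34·1
Solving: h(Busy) = 0.4729, h(Idle) = 0.5736.
Starting from Busy, the probability is 0.4729.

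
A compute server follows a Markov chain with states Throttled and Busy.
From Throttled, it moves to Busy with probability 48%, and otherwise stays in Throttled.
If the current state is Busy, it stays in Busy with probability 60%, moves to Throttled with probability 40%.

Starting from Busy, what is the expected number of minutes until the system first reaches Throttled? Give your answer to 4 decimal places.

Let t(s) be the expected number of minutes to first reach Throttled from state s, with t(Throttled) = 0. Conditioning on the first minute:
t(Busy) = 1 + 0.6·t(Busy)
Solving: t(Busy) = 2.5000.
Expected minutes from Busy to Throttled: 2.5000.

2.5000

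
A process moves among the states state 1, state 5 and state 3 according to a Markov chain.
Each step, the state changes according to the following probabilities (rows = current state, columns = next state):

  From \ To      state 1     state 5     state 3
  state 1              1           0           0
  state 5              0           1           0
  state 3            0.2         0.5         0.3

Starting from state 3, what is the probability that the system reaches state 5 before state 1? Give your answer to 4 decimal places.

0.7143

Let h(s) be the probability of absorption at state 5 starting from transient state s. Then h(state 5) = 1 and h(state 1) = 0. By first-step analysis:
h(state 3) = 0.2·0 + 0.5·1 + 0.3·h(state 3)
Solving: h(state 3) = 0.7143.
Starting from state 3, the probability is 0.7143.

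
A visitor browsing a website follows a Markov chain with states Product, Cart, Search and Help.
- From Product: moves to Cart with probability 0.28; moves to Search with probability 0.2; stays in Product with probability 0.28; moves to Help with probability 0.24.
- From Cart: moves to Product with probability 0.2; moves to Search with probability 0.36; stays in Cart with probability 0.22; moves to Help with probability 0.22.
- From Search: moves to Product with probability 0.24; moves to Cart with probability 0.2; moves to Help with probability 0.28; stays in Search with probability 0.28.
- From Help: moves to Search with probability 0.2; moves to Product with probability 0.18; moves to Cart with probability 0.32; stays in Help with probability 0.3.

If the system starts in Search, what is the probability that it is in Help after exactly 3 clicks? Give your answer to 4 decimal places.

Propagate the distribution vector 3 clicks from Search.
After 0 clicks: (0.0000, 0.0000, 1.0000, 0.0000)
After 1 click: (0.2400, 0.2000, 0.2800, 0.2800)
After 2 clicks: (0.2248, 0.2568, 0.2544, 0.2640)
After 3 clicks: (0.2229, 0.2548, 0.2614, 0.2609)
P(in Help after 3 clicks) = 0.2609

0.2609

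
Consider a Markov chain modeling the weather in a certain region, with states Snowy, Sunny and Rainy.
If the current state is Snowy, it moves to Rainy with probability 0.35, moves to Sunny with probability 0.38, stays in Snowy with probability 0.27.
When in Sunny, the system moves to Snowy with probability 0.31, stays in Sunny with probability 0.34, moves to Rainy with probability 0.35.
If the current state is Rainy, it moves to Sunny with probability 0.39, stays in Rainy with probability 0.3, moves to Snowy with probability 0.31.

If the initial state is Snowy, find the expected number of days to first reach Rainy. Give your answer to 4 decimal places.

Let t(s) be the expected number of days to first reach Rainy from state s, with t(Rainy) = 0. Conditioning on the first day:
t(Snowy) = 1 + 0.27·t(Snowy) + 0.38·t(Sunny)
t(Sunny) = 1 + 0.31·t(Snowy) + 0.34·t(Sunny)
Solving: t(Snowy) = 2.8571, t(Sunny) = 2.8571.
Expected days from Snowy to Rainy: 2.8571.

2.8571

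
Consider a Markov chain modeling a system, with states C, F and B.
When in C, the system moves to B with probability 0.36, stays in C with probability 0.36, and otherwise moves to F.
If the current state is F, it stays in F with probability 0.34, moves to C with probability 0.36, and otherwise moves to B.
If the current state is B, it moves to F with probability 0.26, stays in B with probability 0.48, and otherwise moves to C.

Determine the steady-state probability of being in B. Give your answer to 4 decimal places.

0.3893

Let the stationary distribution be π with π = πP and π_1 + π_2 + π_3 = 1.
π_1 = 0.36·π_1 + 0.36·π_2 + 0.26·π_3
π_2 = 0.28·π_1 + 0.34·π_2 + 0.26·π_3
Solving with the normalization constraint gives π = (0.3211, 0.2896, 0.3893).
So the stationary probability of B is 0.3893.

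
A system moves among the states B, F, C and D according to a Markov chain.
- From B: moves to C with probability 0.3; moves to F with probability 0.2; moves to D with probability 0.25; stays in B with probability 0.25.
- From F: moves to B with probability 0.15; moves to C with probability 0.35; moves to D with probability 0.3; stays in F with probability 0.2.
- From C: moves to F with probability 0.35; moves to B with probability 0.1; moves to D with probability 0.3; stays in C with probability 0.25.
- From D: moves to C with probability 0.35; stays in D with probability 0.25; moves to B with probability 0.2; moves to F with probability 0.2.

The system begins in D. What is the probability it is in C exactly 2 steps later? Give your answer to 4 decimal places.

0.3050

Propagate the distribution vector 2 steps from D.
After 0 steps: (0.0000, 0.0000, 0.0000, 1.0000)
After 1 step: (0.2000, 0.2000, 0.3500, 0.2500)
After 2 steps: (0.1650, 0.2525, 0.3050, 0.2775)
P(in C after 2 steps) = 0.3050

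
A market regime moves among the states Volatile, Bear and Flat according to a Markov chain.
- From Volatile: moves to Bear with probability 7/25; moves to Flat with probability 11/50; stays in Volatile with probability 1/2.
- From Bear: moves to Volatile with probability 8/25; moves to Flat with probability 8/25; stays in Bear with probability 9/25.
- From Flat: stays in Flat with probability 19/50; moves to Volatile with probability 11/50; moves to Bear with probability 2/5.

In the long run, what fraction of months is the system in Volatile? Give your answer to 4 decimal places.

0.3533

Let the stationary distribution be π with π = πP and π_1 + π_2 + π_3 = 1.
π_1 = 0.5·π_1 + 0.32·π_2 + 0.22·π_3
π_2 = 0.28·π_1 + 0.36·π_2 + 0.4·π_3
Solving with the normalization constraint gives π = (0.3533, 0.3438, 0.3028).
So the stationary probability of Volatile is 0.3533.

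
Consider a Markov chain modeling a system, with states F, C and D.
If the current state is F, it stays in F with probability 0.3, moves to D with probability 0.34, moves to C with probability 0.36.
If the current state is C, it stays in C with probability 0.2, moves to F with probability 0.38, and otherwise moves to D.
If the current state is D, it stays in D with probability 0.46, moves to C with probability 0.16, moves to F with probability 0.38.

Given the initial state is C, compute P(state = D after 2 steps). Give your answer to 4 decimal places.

0.4064

Sum over the intermediate state after 1 step:
P = P(C→F)·P(F→D) + P(C→C)·P(C→D) + P(C→D)·P(D→D)
  = 0.38×0.34 + 0.2×0.42 + 0.42×0.46
  = 0.1292 + 0.0840 + 0.1932 = 0.4064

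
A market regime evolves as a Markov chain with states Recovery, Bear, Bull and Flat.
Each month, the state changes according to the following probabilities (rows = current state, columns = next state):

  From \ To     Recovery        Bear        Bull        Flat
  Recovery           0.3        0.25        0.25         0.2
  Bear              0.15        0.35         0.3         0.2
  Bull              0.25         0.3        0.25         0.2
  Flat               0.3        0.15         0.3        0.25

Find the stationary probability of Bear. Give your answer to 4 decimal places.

0.2696

Let the stationary distribution be π with π = πP and π_1 + π_2 + π_3 + π_4 = 1.
π_1 = 0.3·π_1 + 0.15·π_2 + 0.25·π_3 + 0.3·π_4
π_2 = 0.25·π_1 + 0.35·π_2 + 0.3·π_3 + 0.15·π_4
π_3 = 0.25·π_1 + 0.3·π_2 + 0.25·π_3 + 0.3·π_4
Solving with the normalization constraint gives π = (0.2459, 0.2696, 0.2740, 0.2105).
So the stationary probability of Bear is 0.2696.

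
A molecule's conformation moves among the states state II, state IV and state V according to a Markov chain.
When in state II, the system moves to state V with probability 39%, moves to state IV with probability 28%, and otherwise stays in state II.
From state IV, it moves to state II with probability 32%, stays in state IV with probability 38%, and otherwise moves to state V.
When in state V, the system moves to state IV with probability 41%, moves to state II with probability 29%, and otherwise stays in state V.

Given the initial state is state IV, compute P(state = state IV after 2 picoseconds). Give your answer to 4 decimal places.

Sum over the intermediate state after 1 picosecond:
P = P(state IV→state II)·P(state II→state IV) + P(state IV→state IV)·P(state IV→state IV) + P(state IV→state V)·P(state V→state IV)
  = 0.32×0.28 + 0.38×0.38 + 0.3×0.41
  = 0.0896 + 0.1444 + 0.1230 = 0.3570

0.3570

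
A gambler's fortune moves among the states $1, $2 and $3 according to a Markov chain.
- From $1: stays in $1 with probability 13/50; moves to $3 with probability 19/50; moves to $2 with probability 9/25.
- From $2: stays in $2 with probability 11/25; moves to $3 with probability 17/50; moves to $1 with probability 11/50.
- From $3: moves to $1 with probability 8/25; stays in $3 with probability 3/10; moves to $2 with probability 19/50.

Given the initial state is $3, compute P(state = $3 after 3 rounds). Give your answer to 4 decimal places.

0.3369

Propagate the distribution vector 3 rounds from $3.
After 0 rounds: (0.0000, 0.0000, 1.0000)
After 1 round: (0.3200, 0.3800, 0.3000)
After 2 rounds: (0.2628, 0.3964, 0.3408)
After 3 rounds: (0.2646, 0.3985, 0.3369)
P(in $3 after 3 rounds) = 0.3369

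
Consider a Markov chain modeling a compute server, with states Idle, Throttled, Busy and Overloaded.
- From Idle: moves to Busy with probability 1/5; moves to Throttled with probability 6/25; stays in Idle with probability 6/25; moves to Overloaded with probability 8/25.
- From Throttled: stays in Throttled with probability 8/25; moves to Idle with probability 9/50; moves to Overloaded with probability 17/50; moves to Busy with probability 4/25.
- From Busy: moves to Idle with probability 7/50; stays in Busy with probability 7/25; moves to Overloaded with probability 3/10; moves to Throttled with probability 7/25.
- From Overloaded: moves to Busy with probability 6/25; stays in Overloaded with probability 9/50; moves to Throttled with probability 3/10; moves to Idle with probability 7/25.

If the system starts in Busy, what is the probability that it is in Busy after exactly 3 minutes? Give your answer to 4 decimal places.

Propagate the distribution vector 3 minutes from Busy.
After 0 minutes: (0.0000, 0.0000, 1.0000, 0.0000)
After 1 minute: (0.1400, 0.2800, 0.2800, 0.3000)
After 2 minutes: (0.2072, 0.2916, 0.2232, 0.2780)
After 3 minutes: (0.2113, 0.2889, 0.2173, 0.2824)
P(in Busy after 3 minutes) = 0.2173

0.2173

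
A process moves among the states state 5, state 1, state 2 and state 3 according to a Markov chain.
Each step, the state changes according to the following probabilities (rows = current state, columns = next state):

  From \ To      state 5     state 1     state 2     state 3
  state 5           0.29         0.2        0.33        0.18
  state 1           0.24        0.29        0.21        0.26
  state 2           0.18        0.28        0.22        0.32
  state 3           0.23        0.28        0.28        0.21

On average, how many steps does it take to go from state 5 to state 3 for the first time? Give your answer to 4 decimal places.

Let t(s) be the expected number of steps to first reach state 3 from state s, with t(state 3) = 0. Conditioning on the first step:
t(state 5) = 1 + 0.29·t(state 5) + 0.2·t(state 1) + 0.33·t(state 2)
t(state 1) = 1 + 0.24·t(state 5) + 0.29·t(state 1) + 0.21·t(state 2)
t(state 2) = 1 + 0.18·t(state 5) + 0.28·t(state 1) + 0.22·t(state 2)
Solving: t(state 5) = 4.2119, t(state 1) = 3.9145, t(state 2) = 3.6592.
Expected steps from state 5 to state 3: 4.2119.

4.2119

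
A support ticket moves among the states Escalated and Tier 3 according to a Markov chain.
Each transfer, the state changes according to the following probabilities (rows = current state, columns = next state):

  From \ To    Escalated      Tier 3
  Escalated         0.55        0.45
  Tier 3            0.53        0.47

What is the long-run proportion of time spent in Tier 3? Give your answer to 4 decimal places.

0.4592

Let the stationary distribution be π with π = πP and π_1 + π_2 = 1.
π_1 = 0.55·π_1 + 0.53·π_2
Solving with the normalization constraint gives π = (0.5408, 0.4592).
So the stationary probability of Tier 3 is 0.4592.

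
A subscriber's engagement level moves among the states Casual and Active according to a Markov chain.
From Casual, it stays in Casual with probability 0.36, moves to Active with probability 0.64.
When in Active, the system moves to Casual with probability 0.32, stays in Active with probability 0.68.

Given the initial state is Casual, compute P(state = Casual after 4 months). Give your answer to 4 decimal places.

0.3333

Propagate the distribution vector 4 months from Casual.
After 0 months: (1.0000, 0.0000)
After 1 month: (0.3600, 0.6400)
After 2 months: (0.3344, 0.6656)
After 3 months: (0.3334, 0.6666)
After 4 months: (0.3333, 0.6667)
P(in Casual after 4 months) = 0.3333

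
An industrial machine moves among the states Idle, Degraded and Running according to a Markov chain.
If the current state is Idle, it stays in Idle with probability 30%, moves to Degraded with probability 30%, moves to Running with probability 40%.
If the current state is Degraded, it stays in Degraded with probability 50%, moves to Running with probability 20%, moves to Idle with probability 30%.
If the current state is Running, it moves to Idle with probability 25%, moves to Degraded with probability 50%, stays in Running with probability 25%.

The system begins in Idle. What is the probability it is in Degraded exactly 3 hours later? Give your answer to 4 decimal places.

Propagate the distribution vector 3 hours from Idle.
After 0 hours: (1.0000, 0.0000, 0.0000)
After 1 hour: (0.3000, 0.3000, 0.4000)
After 2 hours: (0.2800, 0.4400, 0.2800)
After 3 hours: (0.2860, 0.4440, 0.2700)
P(in Degraded after 3 hours) = 0.4440

0.4440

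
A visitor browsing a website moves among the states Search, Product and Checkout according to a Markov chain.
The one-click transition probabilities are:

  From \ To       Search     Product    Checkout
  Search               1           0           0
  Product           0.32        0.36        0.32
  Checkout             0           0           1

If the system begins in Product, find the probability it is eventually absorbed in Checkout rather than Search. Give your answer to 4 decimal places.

Let h(s) be the probability of absorption at Checkout starting from transient state s. Then h(Checkout) = 1 and h(Search) = 0. By first-step analysis:
h(Product) = 0.32·0 + 0.36·h(Product) + 0.32·1
Solving: h(Product) = 0.5000.
Starting from Product, the probability is 0.5000.

0.5000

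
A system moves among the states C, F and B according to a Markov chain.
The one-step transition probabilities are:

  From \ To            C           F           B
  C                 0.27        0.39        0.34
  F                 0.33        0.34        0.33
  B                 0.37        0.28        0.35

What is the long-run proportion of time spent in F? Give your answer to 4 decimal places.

Let the stationary distribution be π with π = πP and π_1 + π_2 + π_3 = 1.
π_1 = 0.27·π_1 + 0.33·π_2 + 0.37·π_3
π_2 = 0.39·π_1 + 0.34·π_2 + 0.28·π_3
Solving with the normalization constraint gives π = (0.3242, 0.3358, 0.3400).
So the stationary probability of F is 0.3358.

0.3358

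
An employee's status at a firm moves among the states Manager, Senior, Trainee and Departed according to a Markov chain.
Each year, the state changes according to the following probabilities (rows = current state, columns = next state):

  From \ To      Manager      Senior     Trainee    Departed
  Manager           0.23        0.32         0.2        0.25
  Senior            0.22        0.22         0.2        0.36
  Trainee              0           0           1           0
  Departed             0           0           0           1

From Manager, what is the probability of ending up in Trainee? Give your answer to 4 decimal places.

0.4149

Let h(s) be the probability of absorption at Trainee starting from transient state s. Then h(Trainee) = 1 and h(Departed) = 0. By first-step analysis:
h(Manager) = 0.23·h(Manager) + 0.32·h(Senior) + 0.2·1 + 0.25·0
h(Senior) = 0.22·h(Manager) + 0.22·h(Senior) + 0.2·1 + 0.36·0
Solving: h(Manager) = 0.4149, h(Senior) = 0.3734.
Starting from Manager, the probability is 0.4149.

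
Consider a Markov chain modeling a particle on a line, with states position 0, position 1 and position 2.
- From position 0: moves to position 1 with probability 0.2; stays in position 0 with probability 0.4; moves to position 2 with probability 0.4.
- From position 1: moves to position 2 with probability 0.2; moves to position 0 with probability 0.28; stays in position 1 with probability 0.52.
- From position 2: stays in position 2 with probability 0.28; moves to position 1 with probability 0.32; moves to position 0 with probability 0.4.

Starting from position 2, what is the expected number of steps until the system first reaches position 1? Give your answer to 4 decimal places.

3.6765

Let t(s) be the expected number of steps to first reach position 1 from state s, with t(position 1) = 0. Conditioning on the first step:
t(position 0) = 1 + 0.4·t(position 0) + 0.4·t(position 2)
t(position 2) = 1 + 0.4·t(position 0) + 0.28·t(position 2)
Solving: t(position 0) = 4.1176, t(position 2) = 3.6765.
Expected steps from position 2 to position 1: 3.6765.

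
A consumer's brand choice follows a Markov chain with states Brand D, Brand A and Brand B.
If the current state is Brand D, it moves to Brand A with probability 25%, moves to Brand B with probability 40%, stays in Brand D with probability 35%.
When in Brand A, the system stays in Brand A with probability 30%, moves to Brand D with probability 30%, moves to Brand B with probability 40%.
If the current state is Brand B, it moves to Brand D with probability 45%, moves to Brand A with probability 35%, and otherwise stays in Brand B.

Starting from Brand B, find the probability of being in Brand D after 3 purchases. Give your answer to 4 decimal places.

0.3716

Propagate the distribution vector 3 purchases from Brand B.
After 0 purchases: (0.0000, 0.0000, 1.0000)
After 1 purchase: (0.4500, 0.3500, 0.2000)
After 2 purchases: (0.3525, 0.2875, 0.3600)
After 3 purchases: (0.3716, 0.3004, 0.3280)
P(in Brand D after 3 purchases) = 0.3716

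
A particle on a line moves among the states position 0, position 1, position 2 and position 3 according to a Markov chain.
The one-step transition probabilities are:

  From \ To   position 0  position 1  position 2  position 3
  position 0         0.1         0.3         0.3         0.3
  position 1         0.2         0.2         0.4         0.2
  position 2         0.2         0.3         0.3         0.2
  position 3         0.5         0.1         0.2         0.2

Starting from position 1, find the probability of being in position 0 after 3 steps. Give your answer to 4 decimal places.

Propagate the distribution vector 3 steps from position 1.
After 0 steps: (0.0000, 1.0000, 0.0000, 0.0000)
After 1 step: (0.2000, 0.2000, 0.4000, 0.2000)
After 2 steps: (0.2400, 0.2400, 0.3000, 0.2200)
After 3 steps: (0.2420, 0.2320, 0.3020, 0.2240)
P(in position 0 after 3 steps) = 0.2420

0.2420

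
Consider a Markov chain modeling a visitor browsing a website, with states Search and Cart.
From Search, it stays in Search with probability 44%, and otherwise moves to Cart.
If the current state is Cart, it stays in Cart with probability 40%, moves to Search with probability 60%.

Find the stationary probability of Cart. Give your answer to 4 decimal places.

Let the stationary distribution be π with π = πP and π_1 + π_2 = 1.
π_1 = 0.44·π_1 + 0.6·π_2
Solving with the normalization constraint gives π = (0.5172, 0.4828).
So the stationary probability of Cart is 0.4828.

0.4828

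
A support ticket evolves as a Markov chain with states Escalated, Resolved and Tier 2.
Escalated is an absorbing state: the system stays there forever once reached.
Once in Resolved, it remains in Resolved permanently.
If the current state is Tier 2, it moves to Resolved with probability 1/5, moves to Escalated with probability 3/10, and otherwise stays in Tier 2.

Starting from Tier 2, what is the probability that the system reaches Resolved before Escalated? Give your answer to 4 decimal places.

Let h(s) be the probability of absorption at Resolved starting from transient state s. Then h(Resolved) = 1 and h(Escalated) = 0. By first-step analysis:
h(Tier 2) = 0.3·0 + 0.2·1 + 0.5·h(Tier 2)
Solving: h(Tier 2) = 0.4000.
Starting from Tier 2, the probability is 0.4000.

0.4000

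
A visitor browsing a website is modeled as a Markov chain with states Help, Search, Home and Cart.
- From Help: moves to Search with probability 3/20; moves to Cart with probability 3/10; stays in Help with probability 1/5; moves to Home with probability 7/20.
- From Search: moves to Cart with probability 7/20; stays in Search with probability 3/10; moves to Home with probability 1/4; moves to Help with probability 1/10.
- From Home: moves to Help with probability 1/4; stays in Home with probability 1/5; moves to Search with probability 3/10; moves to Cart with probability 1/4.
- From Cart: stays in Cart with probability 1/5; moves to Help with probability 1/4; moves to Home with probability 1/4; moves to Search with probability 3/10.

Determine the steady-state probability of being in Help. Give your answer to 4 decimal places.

0.1995

Let the stationary distribution be π with π = πP and π_1 + π_2 + π_3 + π_4 = 1.
π_1 = 0.2·π_1 + 0.1·π_2 + 0.25·π_3 + 0.25·π_4
π_2 = 0.15·π_1 + 0.3·π_2 + 0.3·π_3 + 0.3·π_4
π_3 = 0.35·π_1 + 0.25·π_2 + 0.2·π_3 + 0.25·π_4
Solving with the normalization constraint gives π = (0.1995, 0.2701, 0.2571, 0.2733).
So the stationary probability of Help is 0.1995.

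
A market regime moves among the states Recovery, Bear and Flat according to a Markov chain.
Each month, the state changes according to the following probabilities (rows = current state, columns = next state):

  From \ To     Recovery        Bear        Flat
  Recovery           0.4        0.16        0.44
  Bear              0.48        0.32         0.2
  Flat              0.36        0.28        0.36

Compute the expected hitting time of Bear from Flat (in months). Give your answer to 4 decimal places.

4.2553

Let t(s) be the expected number of months to first reach Bear from state s, with t(Bear) = 0. Conditioning on the first month:
t(Recovery) = 1 + 0.4·t(Recovery) + 0.44·t(Flat)
t(Flat) = 1 + 0.36·t(Recovery) + 0.36·t(Flat)
Solving: t(Recovery) = 4.7872, t(Flat) = 4.2553.
Expected months from Flat to Bear: 4.2553.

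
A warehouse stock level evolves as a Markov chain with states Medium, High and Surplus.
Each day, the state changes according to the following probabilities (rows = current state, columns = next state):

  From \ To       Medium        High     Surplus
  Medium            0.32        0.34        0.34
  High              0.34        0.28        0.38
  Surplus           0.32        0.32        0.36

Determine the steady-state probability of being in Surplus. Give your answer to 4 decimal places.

0.3598

Let the stationary distribution be π with π = πP and π_1 + π_2 + π_3 = 1.
π_1 = 0.32·π_1 + 0.34·π_2 + 0.32·π_3
π_2 = 0.34·π_1 + 0.28·π_2 + 0.32·π_3
Solving with the normalization constraint gives π = (0.3263, 0.3140, 0.3598).
So the stationary probability of Surplus is 0.3598.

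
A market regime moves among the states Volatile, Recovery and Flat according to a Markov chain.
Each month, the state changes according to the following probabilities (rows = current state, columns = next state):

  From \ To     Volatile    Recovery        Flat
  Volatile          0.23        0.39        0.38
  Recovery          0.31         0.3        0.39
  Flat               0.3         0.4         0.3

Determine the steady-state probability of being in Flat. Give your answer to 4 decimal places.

0.3552

Let the stationary distribution be π with π = πP and π_1 + π_2 + π_3 = 1.
π_1 = 0.23·π_1 + 0.31·π_2 + 0.3·π_3
π_2 = 0.39·π_1 + 0.3·π_2 + 0.4·π_3
Solving with the normalization constraint gives π = (0.2837, 0.3611, 0.3552).
So the stationary probability of Flat is 0.3552.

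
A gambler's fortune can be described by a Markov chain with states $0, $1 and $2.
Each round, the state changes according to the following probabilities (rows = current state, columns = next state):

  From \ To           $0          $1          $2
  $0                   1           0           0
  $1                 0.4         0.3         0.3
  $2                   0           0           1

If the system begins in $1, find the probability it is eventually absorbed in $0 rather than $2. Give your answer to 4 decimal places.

0.5714

Let h(s) be the probability of absorption at $0 starting from transient state s. Then h($0) = 1 and h($2) = 0. By first-step analysis:
h($1) = 0.4·1 + 0.3·h($1) + 0.3·0
Solving: h($1) = 0.5714.
Starting from $1, the probability is 0.5714.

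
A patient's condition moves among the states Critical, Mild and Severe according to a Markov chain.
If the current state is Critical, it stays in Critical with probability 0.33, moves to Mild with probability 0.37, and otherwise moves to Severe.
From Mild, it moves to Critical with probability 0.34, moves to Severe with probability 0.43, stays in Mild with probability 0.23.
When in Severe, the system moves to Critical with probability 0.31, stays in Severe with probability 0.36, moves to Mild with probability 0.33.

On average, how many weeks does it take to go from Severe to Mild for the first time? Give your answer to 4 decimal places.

2.9184

Let t(s) be the expected number of weeks to first reach Mild from state s, with t(Mild) = 0. Conditioning on the first week:
t(Critical) = 1 + 0.33·t(Critical) + 0.3·t(Severe)
t(Severe) = 1 + 0.31·t(Critical) + 0.36·t(Severe)
Solving: t(Critical) = 2.7993, t(Severe) = 2.9184.
Expected weeks from Severe to Mild: 2.9184.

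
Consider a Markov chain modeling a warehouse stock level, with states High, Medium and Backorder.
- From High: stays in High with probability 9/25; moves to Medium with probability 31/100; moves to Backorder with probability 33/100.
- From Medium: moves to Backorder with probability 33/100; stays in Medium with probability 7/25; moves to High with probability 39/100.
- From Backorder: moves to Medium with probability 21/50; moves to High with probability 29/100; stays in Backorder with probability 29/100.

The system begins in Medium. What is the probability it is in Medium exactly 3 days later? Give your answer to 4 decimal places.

Propagate the distribution vector 3 days from Medium.
After 0 days: (0.0000, 1.0000, 0.0000)
After 1 day: (0.3900, 0.2800, 0.3300)
After 2 days: (0.3453, 0.3379, 0.3168)
After 3 days: (0.3480, 0.3347, 0.3173)
P(in Medium after 3 days) = 0.3347

0.3347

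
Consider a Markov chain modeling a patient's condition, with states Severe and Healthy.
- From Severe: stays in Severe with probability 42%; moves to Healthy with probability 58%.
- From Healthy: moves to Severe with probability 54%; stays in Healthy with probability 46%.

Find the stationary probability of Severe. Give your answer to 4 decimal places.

0.4821

Let the stationary distribution be π with π = πP and π_1 + π_2 = 1.
π_1 = 0.42·π_1 + 0.54·π_2
Solving with the normalization constraint gives π = (0.4821, 0.5179).
So the stationary probability of Severe is 0.4821.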